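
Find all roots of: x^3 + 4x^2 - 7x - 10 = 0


Let p(x) = x^3 + 4x^2 - 7x - 10. By the rational root theorem (leading coefficient 1), any rational root is an integer divisor of 10: try ±1, ±2, ... in turn.
Test x = 1: value = -12 ≠ 0.
Test x = -1: value = 0 ✓, so (x + 1) is a factor.
Synthetic division by (x + 1): bring down 1; 1(-1) + 4 = 3; 3(-1) - 7 = -10; (-10)(-1) - 10 = 0 → quotient x^2 + 3x - 10, remainder 0.
Solve the quadratic x^2 + 3x - 10 = 0: discriminant = 3^2 - 4(1)(-10) = 9 + 40 = 49.
sqrt(49) = 7, so x = (-3 ± 7)/2: x = 2 or x = -5.
Collecting all roots found:

x = -5, x = -1, x = 2


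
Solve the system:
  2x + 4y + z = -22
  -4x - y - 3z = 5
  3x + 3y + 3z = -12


Using Cramer's rule. Expand each determinant along the first row.
D  = 2*[(-1)*3 - (-3)*3] - 4*[(-4)*3 - (-3)*3] + 1*[(-4)*3 - (-1)*3]
  = 2*(6) - 4*(-3) + 1*(-9) = 15
Dx = (-22)*[(-1)*3 - (-3)*3] - 4*[5*3 - (-3)*(-12)] + 1*[5*3 - (-1)*(-12)]
  = (-22)*(6) - 4*(-21) + 1*(3) = -45
Dy = 2*[5*3 - (-3)*(-12)] - (-22)*[(-4)*3 - (-3)*3] + 1*[(-4)*(-12) - 5*3]
  = 2*(-21) - (-22)*(-3) + 1*(33) = -75
Dz = 2*[(-1)*(-12) - 5*3] - 4*[(-4)*(-12) - 5*3] + (-22)*[(-4)*3 - (-1)*3]
  = 2*(-3) - 4*(33) + (-22)*(-9) = 60
x = Dx/D = -45/15 = -3, y = Dy/D = -75/15 = -5, z = Dz/D = 60/15 = 4
Check eq1: (2)(-3) + (4)(-5) + (1)(4) = -22 = -22 ✓
Check eq2: (-4)(-3) + (-1)(-5) + (-3)(4) = 5 = 5 ✓
Check eq3: (3)(-3) + (3)(-5) + (3)(4) = -12 = -12 ✓

x = -3, y = -5, z = 4


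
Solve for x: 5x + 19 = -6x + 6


Starting with: 5x + 19 = -6x + 6
Move all x terms to left: (5 + 6)x = 6 - 19
Simplify: 11x = -13
Divide both sides by 11: x = -13/11

x = -13/11


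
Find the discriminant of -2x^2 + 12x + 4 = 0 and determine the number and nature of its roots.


For ax^2 + bx + c = 0, discriminant D = b^2 - 4ac
Here a = -2, b = 12, c = 4
D = (12)^2 - 4(-2)(4) = 144 + 32 = 176

D = 176 > 0 but not a perfect square
The equation has 2 distinct real irrational roots.

Discriminant = 176, 2 distinct real irrational roots


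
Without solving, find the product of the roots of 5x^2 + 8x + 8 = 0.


By Vieta's formulas for ax^2 + bx + c = 0:
  Sum of roots = -b/a
  Product of roots = c/a

Here a = 5, b = 8, c = 8
Sum = -(8)/5 = -8/5
Product = 8/5 = 8/5

Product = 8/5


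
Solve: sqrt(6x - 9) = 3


Square both sides: 6x - 9 = 3^2 = 9
6x = 9 + 9 = 18
x = 3
Check: sqrt(6*3 - 9) = sqrt(9) = 3 ✓

x = 3


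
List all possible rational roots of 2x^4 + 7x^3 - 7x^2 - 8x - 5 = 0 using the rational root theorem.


Rational root theorem: possible roots are ±p/q where:
  p divides the constant term (-5): p ∈ {1, 5}
  q divides the leading coefficient (2): q ∈ {1, 2}

All possible rational roots: -5, -5/2, -1, -1/2, 1/2, 1, 5/2, 5

-5, -5/2, -1, -1/2, 1/2, 1, 5/2, 5


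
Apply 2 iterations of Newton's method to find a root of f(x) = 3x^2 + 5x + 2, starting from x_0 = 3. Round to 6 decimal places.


Newton's method: x_(n+1) = x_n - f(x_n)/f'(x_n)
f(x) = 3x^2 + 5x + 2
f'(x) = 6x + 5

Iteration 1:
  f(3.000000) = 44.000000
  f'(3.000000) = 23.000000
  x_1 = 3.000000 - (44.000000)/(23.000000) = 1.086957

Iteration 2:
  f(1.086957) = 10.979206
  f'(1.086957) = 11.521739
  x_2 = 1.086957 - (10.979206)/(11.521739) = 0.134044

x_2 = 0.134044


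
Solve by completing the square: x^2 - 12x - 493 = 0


Start: x^2 - 12x - 493 = 0
Move constant: x^2 - 12x = 493
Half of -12 is -6, squared is 36
Add 36 to both sides: x^2 - 12x + 36 = 529
(x - 6)^2 = 529
x - 6 = ±23
x = 6 + 23 = 29 or x = 6 - 23 = -17

x = -17, x = 29


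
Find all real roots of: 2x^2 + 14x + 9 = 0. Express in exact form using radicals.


Using the quadratic formula: x = (-b ± sqrt(b^2 - 4ac)) / (2a)
Here a = 2, b = 14, c = 9
Discriminant = b^2 - 4ac = 14^2 - 4(2)(9) = 196 - 72 = 124
Since discriminant = 124 > 0, there are two real roots.
x = (-14 ± 2*sqrt(31)) / 4
Simplifying: x = (-7 ± sqrt(31)) / 2
Numerically: x ≈ -0.7161 or x ≈ -6.2839

x = (-7 + sqrt(31)) / 2 or x = (-7 - sqrt(31)) / 2


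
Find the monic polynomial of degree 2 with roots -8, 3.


A monic polynomial with roots -8, 3 is:
p(x) = (x + 8)(x - 3)
After multiplying by (x + 8): x + 8
After multiplying by (x - 3): x^2 + 5x - 24

x^2 + 5x - 24


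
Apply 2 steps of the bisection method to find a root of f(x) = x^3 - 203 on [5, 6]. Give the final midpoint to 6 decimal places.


f(x) = x^3 - 203
f(5) = -78 < 0
f(6) = 13 > 0

Step 1: midpoint = (5.000000 + 6.000000)/2 = 5.500000
  f(5.500000) = -36.625000
  f(mid) < 0, so root is in [5.500000, 6.000000]

Step 2: midpoint = (5.500000 + 6.000000)/2 = 5.750000
  f(5.750000) = -12.890625
  f(mid) < 0, so root is in [5.750000, 6.000000]

midpoint = 5.750000


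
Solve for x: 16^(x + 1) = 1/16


Express both sides with the same base.
1/16 = 16^(-1)
Since the bases match, equate exponents: x + 1 = -1
So x = -1 - (1) = -2

x = -2


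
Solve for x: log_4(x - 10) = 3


Convert to exponential form: x - 10 = 4^3 = 64
x = 64 + 10 = 74
Check: log_4(74 - 10) = log_4(64) = log_4(64) = 3 ✓

x = 74


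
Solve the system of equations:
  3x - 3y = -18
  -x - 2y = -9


Using Cramer's rule:
Determinant D = (3)(-2) - (-1)(-3) = -6 - 3 = -9
Dx = (-18)(-2) - (-9)(-3) = 36 - 27 = 9
Dy = (3)(-9) - (-1)(-18) = -27 - 18 = -45
x = Dx/D = 9/-9 = -1
y = Dy/D = -45/-9 = 5

x = -1, y = 5


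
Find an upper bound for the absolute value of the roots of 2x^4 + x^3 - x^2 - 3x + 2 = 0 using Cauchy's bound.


Cauchy's bound: all roots r satisfy |r| <= 1 + max(|a_i/a_n|) for i = 0,...,n-1
where a_n is the leading coefficient.

Coefficients: [2, 1, -1, -3, 2]
Leading coefficient a_n = 2
Ratios |a_i/a_n|: 1/2, 1/2, 3/2, 1
Maximum ratio: 3/2
Cauchy's bound: |r| <= 1 + 3/2 = 5/2

Upper bound = 5/2


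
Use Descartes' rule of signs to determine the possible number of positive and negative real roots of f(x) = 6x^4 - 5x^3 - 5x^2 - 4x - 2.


Descartes' rule of signs:

For positive roots, count sign changes in f(x) = 6x^4 - 5x^3 - 5x^2 - 4x - 2:
Signs of coefficients: +, -, -, -, -
Number of sign changes: 1
Possible positive real roots: 1

For negative roots, examine f(-x) = 6x^4 + 5x^3 - 5x^2 + 4x - 2:
Signs of coefficients: +, +, -, +, -
Number of sign changes: 3
Possible negative real roots: 3, 1

Positive roots: 1; Negative roots: 3 or 1


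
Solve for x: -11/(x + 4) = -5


Multiply both sides by (x + 4): -11 = -5(x + 4)
Distribute: -11 = -5x - 20
-5x = -11 + 20 = 9
x = -9/5

x = -9/5


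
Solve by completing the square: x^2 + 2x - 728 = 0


Start: x^2 + 2x - 728 = 0
Move constant: x^2 + 2x = 728
Half of 2 is 1, squared is 1
Add 1 to both sides: x^2 + 2x + 1 = 729
(x + 1)^2 = 729
x + 1 = ±27
x = -1 + 27 = 26 or x = -1 - 27 = -28

x = -28, x = 26


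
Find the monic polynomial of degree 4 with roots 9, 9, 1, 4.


A monic polynomial with roots 9, 9, 1, 4 is:
p(x) = (x - 9)(x - 9)(x - 1)(x - 4)
After multiplying by (x - 9): x - 9
After multiplying by (x - 9): x^2 - 18x + 81
After multiplying by (x - 1): x^3 - 19x^2 + 99x - 81
After multiplying by (x - 4): x^4 - 23x^3 + 175x^2 - 477x + 324

x^4 - 23x^3 + 175x^2 - 477x + 324


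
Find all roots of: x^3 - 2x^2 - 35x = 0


The constant term is 0, so x = 0 is a root. Factor out x:
  x^2 - 2x - 35 = 0
Solve the quadratic x^2 - 2x - 35 = 0: discriminant = (-2)^2 - 4(1)(-35) = 4 + 140 = 144.
sqrt(144) = 12, so x = (2 ± 12)/2: x = 7 or x = -5.
Collecting all roots found:

x = -5, x = 0, x = 7


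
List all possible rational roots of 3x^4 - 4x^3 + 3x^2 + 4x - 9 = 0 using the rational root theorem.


Rational root theorem: possible roots are ±p/q where:
  p divides the constant term (-9): p ∈ {1, 3, 9}
  q divides the leading coefficient (3): q ∈ {1, 3}

All possible rational roots: -9, -3, -1, -1/3, 1/3, 1, 3, 9

-9, -3, -1, -1/3, 1/3, 1, 3, 9


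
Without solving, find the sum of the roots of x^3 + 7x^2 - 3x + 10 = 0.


By Vieta's formulas for x^3 + bx^2 + cx + d = 0:
  r1 + r2 + r3 = -b/a = -7
  r1*r2 + r1*r3 + r2*r3 = c/a = -3
  r1*r2*r3 = -d/a = -10


Sum = -7


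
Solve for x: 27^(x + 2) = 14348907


Express both sides with the same base.
14348907 = 27^5
Since the bases match, equate exponents: x + 2 = 5
So x = 5 - (2) = 3

x = 3


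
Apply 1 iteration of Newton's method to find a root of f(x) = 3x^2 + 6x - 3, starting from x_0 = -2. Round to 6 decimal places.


Newton's method: x_(n+1) = x_n - f(x_n)/f'(x_n)
f(x) = 3x^2 + 6x - 3
f'(x) = 6x + 6

Iteration 1:
  f(-2.000000) = -3.000000
  f'(-2.000000) = -6.000000
  x_1 = -2.000000 - (-3.000000)/(-6.000000) = -2.500000

x_1 = -2.500000


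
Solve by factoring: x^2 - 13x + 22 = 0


We need two numbers that multiply to 22 and add to -13.
Those numbers are -11 and -2 (since (-11) * (-2) = 22 and (-11) + (-2) = -13).
So x^2 - 13x + 22 = (x - 11)(x - 2) = 0
Setting each factor to zero: x = 11 or x = 2

x = 2, x = 11


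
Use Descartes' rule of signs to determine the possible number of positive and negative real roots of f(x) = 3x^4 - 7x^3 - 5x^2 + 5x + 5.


Descartes' rule of signs:

For positive roots, count sign changes in f(x) = 3x^4 - 7x^3 - 5x^2 + 5x + 5:
Signs of coefficients: +, -, -, +, +
Number of sign changes: 2
Possible positive real roots: 2, 0

For negative roots, examine f(-x) = 3x^4 + 7x^3 - 5x^2 - 5x + 5:
Signs of coefficients: +, +, -, -, +
Number of sign changes: 2
Possible negative real roots: 2, 0

Positive roots: 2 or 0; Negative roots: 2 or 0


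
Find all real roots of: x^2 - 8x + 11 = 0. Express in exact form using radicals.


Using the quadratic formula: x = (-b ± sqrt(b^2 - 4ac)) / (2a)
Here a = 1, b = -8, c = 11
Discriminant = b^2 - 4ac = (-8)^2 - 4(1)(11) = 64 - 44 = 20
Since discriminant = 20 > 0, there are two real roots.
x = (8 ± 2*sqrt(5)) / 2
Simplifying: x = 4 ± sqrt(5)
Numerically: x ≈ 6.2361 or x ≈ 1.7639

x = 4 + sqrt(5) or x = 4 - sqrt(5)


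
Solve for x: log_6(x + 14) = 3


Convert to exponential form: x + 14 = 6^3 = 216
x = 216 - 14 = 202
Check: log_6(202 + 14) = log_6(216) = log_6(216) = 3 ✓

x = 202


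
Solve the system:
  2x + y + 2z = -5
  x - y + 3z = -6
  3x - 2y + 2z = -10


Using Cramer's rule. Expand each determinant along the first row.
D  = 2*[(-1)*2 - 3*(-2)] - 1*[1*2 - 3*3] + 2*[1*(-2) - (-1)*3]
  = 2*(4) - 1*(-7) + 2*(1) = 17
Dx = (-5)*[(-1)*2 - 3*(-2)] - 1*[(-6)*2 - 3*(-10)] + 2*[(-6)*(-2) - (-1)*(-10)]
  = (-5)*(4) - 1*(18) + 2*(2) = -34
Dy = 2*[(-6)*2 - 3*(-10)] - (-5)*[1*2 - 3*3] + 2*[1*(-10) - (-6)*3]
  = 2*(18) - (-5)*(-7) + 2*(8) = 17
Dz = 2*[(-1)*(-10) - (-6)*(-2)] - 1*[1*(-10) - (-6)*3] + (-5)*[1*(-2) - (-1)*3]
  = 2*(-2) - 1*(8) + (-5)*(1) = -17
x = Dx/D = -34/17 = -2, y = Dy/D = 17/17 = 1, z = Dz/D = -17/17 = -1
Check eq1: (2)(-2) + (1)(1) + (2)(-1) = -5 = -5 ✓
Check eq2: (1)(-2) + (-1)(1) + (3)(-1) = -6 = -6 ✓
Check eq3: (3)(-2) + (-2)(1) + (2)(-1) = -10 = -10 ✓

x = -2, y = 1, z = -1


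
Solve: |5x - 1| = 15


An absolute value equation |expr| = 15 gives two cases:
Case 1: 5x - 1 = 15
  5x = 16, so x = 16/5
Case 2: 5x - 1 = -15
  5x = -14, so x = -14/5

x = -14/5, x = 16/5


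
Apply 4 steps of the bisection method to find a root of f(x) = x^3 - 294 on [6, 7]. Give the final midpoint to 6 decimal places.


f(x) = x^3 - 294
f(6) = -78 < 0
f(7) = 49 > 0

Step 1: midpoint = (6.000000 + 7.000000)/2 = 6.500000
  f(6.500000) = -19.375000
  f(mid) < 0, so root is in [6.500000, 7.000000]

Step 2: midpoint = (6.500000 + 7.000000)/2 = 6.750000
  f(6.750000) = 13.546875
  f(mid) > 0, so root is in [6.500000, 6.750000]

Step 3: midpoint = (6.500000 + 6.750000)/2 = 6.625000
  f(6.625000) = -3.224609
  f(mid) < 0, so root is in [6.625000, 6.750000]

Step 4: midpoint = (6.625000 + 6.750000)/2 = 6.687500
  f(6.687500) = 5.082764
  f(mid) > 0, so root is in [6.625000, 6.687500]

midpoint = 6.687500


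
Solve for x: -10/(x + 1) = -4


Multiply both sides by (x + 1): -10 = -4(x + 1)
Distribute: -10 = -4x - 4
-4x = -10 + 4 = -6
x = 3/2

x = 3/2


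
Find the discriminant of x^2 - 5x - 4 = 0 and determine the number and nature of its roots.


For ax^2 + bx + c = 0, discriminant D = b^2 - 4ac
Here a = 1, b = -5, c = -4
D = (-5)^2 - 4(1)(-4) = 25 + 16 = 41

D = 41 > 0 but not a perfect square
The equation has 2 distinct real irrational roots.

Discriminant = 41, 2 distinct real irrational roots


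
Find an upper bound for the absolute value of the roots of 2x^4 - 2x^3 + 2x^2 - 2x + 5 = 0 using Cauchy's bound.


Cauchy's bound: all roots r satisfy |r| <= 1 + max(|a_i/a_n|) for i = 0,...,n-1
where a_n is the leading coefficient.

Coefficients: [2, -2, 2, -2, 5]
Leading coefficient a_n = 2
Ratios |a_i/a_n|: 1, 1, 1, 5/2
Maximum ratio: 5/2
Cauchy's bound: |r| <= 1 + 5/2 = 7/2

Upper bound = 7/2


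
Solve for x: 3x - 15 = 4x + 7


Starting with: 3x - 15 = 4x + 7
Move all x terms to left: (3 - 4)x = 7 + 15
Simplify: -x = 22
Divide both sides by -1: x = -22

x = -22


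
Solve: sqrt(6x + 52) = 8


Square both sides: 6x + 52 = 8^2 = 64
6x = 64 - 52 = 12
x = 2
Check: sqrt(6*2 + 52) = sqrt(64) = 8 ✓

x = 2


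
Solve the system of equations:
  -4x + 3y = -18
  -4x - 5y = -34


Using Cramer's rule:
Determinant D = (-4)(-5) - (-4)(3) = 20 + 12 = 32
Dx = (-18)(-5) - (-34)(3) = 90 + 102 = 192
Dy = (-4)(-34) - (-4)(-18) = 136 - 72 = 64
x = Dx/D = 192/32 = 6
y = Dy/D = 64/32 = 2

x = 6, y = 2


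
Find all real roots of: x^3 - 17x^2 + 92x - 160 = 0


Let p(x) = x^3 - 17x^2 + 92x - 160. By the rational root theorem (leading coefficient 1), any rational root is an integer divisor of 160: try ±1, ±2, ... in turn.
Test x = 1: value = -84 ≠ 0.
Test x = -1: value = -270 ≠ 0.
Test x = 2: value = -36 ≠ 0.
Test x = -2: value = -420 ≠ 0.
Test x = 4: value = 0 ✓, so (x - 4) is a factor.
Synthetic division by (x - 4): bring down 1; 1(4) - 17 = -13; (-13)(4) + 92 = 40; 40(4) - 160 = 0 → quotient x^2 - 13x + 40, remainder 0.
Solve the quadratic x^2 - 13x + 40 = 0: discriminant = (-13)^2 - 4(1)(40) = 169 - 160 = 9.
sqrt(9) = 3, so x = (13 ± 3)/2: x = 8 or x = 5.

x = 4, x = 5, x = 8


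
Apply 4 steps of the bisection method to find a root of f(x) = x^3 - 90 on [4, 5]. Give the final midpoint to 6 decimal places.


f(x) = x^3 - 90
f(4) = -26 < 0
f(5) = 35 > 0

Step 1: midpoint = (4.000000 + 5.000000)/2 = 4.500000
  f(4.500000) = 1.125000
  f(mid) > 0, so root is in [4.000000, 4.500000]

Step 2: midpoint = (4.000000 + 4.500000)/2 = 4.250000
  f(4.250000) = -13.234375
  f(mid) < 0, so root is in [4.250000, 4.500000]

Step 3: midpoint = (4.250000 + 4.500000)/2 = 4.375000
  f(4.375000) = -6.259766
  f(mid) < 0, so root is in [4.375000, 4.500000]

Step 4: midpoint = (4.375000 + 4.500000)/2 = 4.437500
  f(4.437500) = -2.619385
  f(mid) < 0, so root is in [4.437500, 4.500000]

midpoint = 4.437500


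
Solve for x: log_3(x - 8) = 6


Convert to exponential form: x - 8 = 3^6 = 729
x = 729 + 8 = 737
Check: log_3(737 - 8) = log_3(729) = log_3(729) = 6 ✓

x = 737


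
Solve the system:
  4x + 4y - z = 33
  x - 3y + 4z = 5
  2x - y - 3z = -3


Using Cramer's rule. Expand each determinant along the first row.
D  = 4*[(-3)*(-3) - 4*(-1)] - 4*[1*(-3) - 4*2] + (-1)*[1*(-1) - (-3)*2]
  = 4*(13) - 4*(-11) + (-1)*(5) = 91
Dx = 33*[(-3)*(-3) - 4*(-1)] - 4*[5*(-3) - 4*(-3)] + (-1)*[5*(-1) - (-3)*(-3)]
  = 33*(13) - 4*(-3) + (-1)*(-14) = 455
Dy = 4*[5*(-3) - 4*(-3)] - 33*[1*(-3) - 4*2] + (-1)*[1*(-3) - 5*2]
  = 4*(-3) - 33*(-11) + (-1)*(-13) = 364
Dz = 4*[(-3)*(-3) - 5*(-1)] - 4*[1*(-3) - 5*2] + 33*[1*(-1) - (-3)*2]
  = 4*(14) - 4*(-13) + 33*(5) = 273
x = Dx/D = 455/91 = 5, y = Dy/D = 364/91 = 4, z = Dz/D = 273/91 = 3
Check eq1: (4)(5) + (4)(4) + (-1)(3) = 33 = 33 ✓
Check eq2: (1)(5) + (-3)(4) + (4)(3) = 5 = 5 ✓
Check eq3: (2)(5) + (-1)(4) + (-3)(3) = -3 = -3 ✓

x = 5, y = 4, z = 3


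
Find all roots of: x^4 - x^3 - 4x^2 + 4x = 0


The constant term is 0, so x = 0 is a root. Factor out x:
  x^3 - x^2 - 4x + 4 = 0
Let p(x) = x^3 - x^2 - 4x + 4. By the rational root theorem (leading coefficient 1), any rational root is an integer divisor of 4: try ±1, ±2, ... in turn.
Test x = 1: value = 0 ✓, so (x - 1) is a factor.
Synthetic division by (x - 1): bring down 1; 1(1) - 1 = 0; 0(1) - 4 = -4; (-4)(1) + 4 = 0 → quotient x^2 - 4, remainder 0.
Solve the quadratic x^2 - 4 = 0: discriminant = 0^2 - 4(1)(-4) = 0 + 16 = 16.
sqrt(16) = 4, so x = (0 ± 4)/2: x = 2 or x = -2.
Collecting all roots found:

x = -2, x = 0, x = 1, x = 2


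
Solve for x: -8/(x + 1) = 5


Multiply both sides by (x + 1): -8 = 5(x + 1)
Distribute: -8 = 5x + 5
5x = -8 - 5 = -13
x = -13/5

x = -13/5


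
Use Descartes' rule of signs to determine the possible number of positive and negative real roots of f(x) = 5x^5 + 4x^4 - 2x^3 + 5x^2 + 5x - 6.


Descartes' rule of signs:

For positive roots, count sign changes in f(x) = 5x^5 + 4x^4 - 2x^3 + 5x^2 + 5x - 6:
Signs of coefficients: +, +, -, +, +, -
Number of sign changes: 3
Possible positive real roots: 3, 1

For negative roots, examine f(-x) = -5x^5 + 4x^4 + 2x^3 + 5x^2 - 5x - 6:
Signs of coefficients: -, +, +, +, -, -
Number of sign changes: 2
Possible negative real roots: 2, 0

Positive roots: 3 or 1; Negative roots: 2 or 0


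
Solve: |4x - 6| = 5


An absolute value equation |expr| = 5 gives two cases:
Case 1: 4x - 6 = 5
  4x = 11, so x = 11/4
Case 2: 4x - 6 = -5
  4x = 1, so x = 1/4

x = 1/4, x = 11/4


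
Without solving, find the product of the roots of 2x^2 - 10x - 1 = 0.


By Vieta's formulas for ax^2 + bx + c = 0:
  Sum of roots = -b/a
  Product of roots = c/a

Here a = 2, b = -10, c = -1
Sum = -(-10)/2 = 5
Product = -1/2 = -1/2

Product = -1/2


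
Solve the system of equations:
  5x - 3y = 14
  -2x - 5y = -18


Using Cramer's rule:
Determinant D = (5)(-5) - (-2)(-3) = -25 - 6 = -31
Dx = (14)(-5) - (-18)(-3) = -70 - 54 = -124
Dy = (5)(-18) - (-2)(14) = -90 + 28 = -62
x = Dx/D = -124/-31 = 4
y = Dy/D = -62/-31 = 2

x = 4, y = 2


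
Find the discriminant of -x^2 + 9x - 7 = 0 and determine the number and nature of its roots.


For ax^2 + bx + c = 0, discriminant D = b^2 - 4ac
Here a = -1, b = 9, c = -7
D = (9)^2 - 4(-1)(-7) = 81 - 28 = 53

D = 53 > 0 but not a perfect square
The equation has 2 distinct real irrational roots.

Discriminant = 53, 2 distinct real irrational roots


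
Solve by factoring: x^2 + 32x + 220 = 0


We need two numbers that multiply to 220 and add to 32.
Those numbers are 22 and 10 (since 22 * 10 = 220 and 22 + 10 = 32).
So x^2 + 32x + 220 = (x + 22)(x + 10) = 0
Setting each factor to zero: x = -22 or x = -10

x = -22, x = -10


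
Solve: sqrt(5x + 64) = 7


Square both sides: 5x + 64 = 7^2 = 49
5x = 49 - 64 = -15
x = -3
Check: sqrt(5*(-3) + 64) = sqrt(49) = 7 ✓

x = -3


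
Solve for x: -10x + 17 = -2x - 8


Starting with: -10x + 17 = -2x - 8
Move all x terms to left: (-10 + 2)x = -8 - 17
Simplify: -8x = -25
Divide both sides by -8: x = 25/8

x = 25/8


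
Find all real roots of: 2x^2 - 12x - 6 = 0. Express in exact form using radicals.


Using the quadratic formula: x = (-b ± sqrt(b^2 - 4ac)) / (2a)
Here a = 2, b = -12, c = -6
Discriminant = b^2 - 4ac = (-12)^2 - 4(2)(-6) = 144 + 48 = 192
Since discriminant = 192 > 0, there are two real roots.
x = (12 ± 8*sqrt(3)) / 4
Simplifying: x = 3 ± 2*sqrt(3)
Numerically: x ≈ 6.4641 or x ≈ -0.4641

x = 3 + 2*sqrt(3) or x = 3 - 2*sqrt(3)


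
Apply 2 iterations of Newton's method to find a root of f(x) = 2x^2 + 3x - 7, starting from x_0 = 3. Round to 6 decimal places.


Newton's method: x_(n+1) = x_n - f(x_n)/f'(x_n)
f(x) = 2x^2 + 3x - 7
f'(x) = 4x + 3

Iteration 1:
  f(3.000000) = 20.000000
  f'(3.000000) = 15.000000
  x_1 = 3.000000 - (20.000000)/(15.000000) = 1.666667

Iteration 2:
  f(1.666667) = 3.555556
  f'(1.666667) = 9.666667
  x_2 = 1.666667 - (3.555556)/(9.666667) = 1.298851

x_2 = 1.298851


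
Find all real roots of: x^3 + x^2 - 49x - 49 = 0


Let p(x) = x^3 + x^2 - 49x - 49. By the rational root theorem (leading coefficient 1), any rational root is an integer divisor of 49: try ±1, ±2, ... in turn.
Test x = 1: value = -96 ≠ 0.
Test x = -1: value = 0 ✓, so (x + 1) is a factor.
Synthetic division by (x + 1): bring down 1; 1(-1) + 1 = 0; 0(-1) - 49 = -49; (-49)(-1) - 49 = 0 → quotient x^2 - 49, remainder 0.
Solve the quadratic x^2 - 49 = 0: discriminant = 0^2 - 4(1)(-49) = 0 + 196 = 196.
sqrt(196) = 14, so x = (0 ± 14)/2: x = 7 or x = -7.

x = -7, x = -1, x = 7


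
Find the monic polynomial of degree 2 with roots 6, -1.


A monic polynomial with roots 6, -1 is:
p(x) = (x - 6)(x + 1)
After multiplying by (x - 6): x - 6
After multiplying by (x + 1): x^2 - 5x - 6

x^2 - 5x - 6


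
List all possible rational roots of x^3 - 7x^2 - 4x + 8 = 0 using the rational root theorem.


Rational root theorem: possible roots are ±p/q where:
  p divides the constant term (8): p ∈ {1, 2, 4, 8}
  q divides the leading coefficient (1): q ∈ {1}

All possible rational roots: -8, -4, -2, -1, 1, 2, 4, 8

-8, -4, -2, -1, 1, 2, 4, 8


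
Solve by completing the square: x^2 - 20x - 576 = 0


Start: x^2 - 20x - 576 = 0
Move constant: x^2 - 20x = 576
Half of -20 is -10, squared is 100
Add 100 to both sides: x^2 - 20x + 100 = 676
(x - 10)^2 = 676
x - 10 = ±26
x = 10 + 26 = 36 or x = 10 - 26 = -16

x = -16, x = 36


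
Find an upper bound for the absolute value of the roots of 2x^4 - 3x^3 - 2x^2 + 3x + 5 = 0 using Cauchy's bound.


Cauchy's bound: all roots r satisfy |r| <= 1 + max(|a_i/a_n|) for i = 0,...,n-1
where a_n is the leading coefficient.

Coefficients: [2, -3, -2, 3, 5]
Leading coefficient a_n = 2
Ratios |a_i/a_n|: 3/2, 1, 3/2, 5/2
Maximum ratio: 5/2
Cauchy's bound: |r| <= 1 + 5/2 = 7/2

Upper bound = 7/2


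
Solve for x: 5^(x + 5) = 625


Express both sides with the same base.
625 = 5^4
Since the bases match, equate exponents: x + 5 = 4
So x = 4 - (5) = -1

x = -1


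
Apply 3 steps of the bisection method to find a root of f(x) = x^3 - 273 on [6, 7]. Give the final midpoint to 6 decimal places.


f(x) = x^3 - 273
f(6) = -57 < 0
f(7) = 70 > 0

Step 1: midpoint = (6.000000 + 7.000000)/2 = 6.500000
  f(6.500000) = 1.625000
  f(mid) > 0, so root is in [6.000000, 6.500000]

Step 2: midpoint = (6.000000 + 6.500000)/2 = 6.250000
  f(6.250000) = -28.859375
  f(mid) < 0, so root is in [6.250000, 6.500000]

Step 3: midpoint = (6.250000 + 6.500000)/2 = 6.375000
  f(6.375000) = -13.916016
  f(mid) < 0, so root is in [6.375000, 6.500000]

midpoint = 6.375000


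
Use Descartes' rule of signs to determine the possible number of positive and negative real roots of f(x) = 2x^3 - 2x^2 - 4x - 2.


Descartes' rule of signs:

For positive roots, count sign changes in f(x) = 2x^3 - 2x^2 - 4x - 2:
Signs of coefficients: +, -, -, -
Number of sign changes: 1
Possible positive real roots: 1

For negative roots, examine f(-x) = -2x^3 - 2x^2 + 4x - 2:
Signs of coefficients: -, -, +, -
Number of sign changes: 2
Possible negative real roots: 2, 0

Positive roots: 1; Negative roots: 2 or 0


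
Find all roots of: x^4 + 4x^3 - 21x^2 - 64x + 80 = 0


Let p(x) = x^4 + 4x^3 - 21x^2 - 64x + 80. By the rational root theorem (leading coefficient 1), any rational root is an integer divisor of 80: try ±1, ±2, ... in turn.
Test x = 1: value = 0 ✓, so (x - 1) is a factor.
Synthetic division by (x - 1): bring down 1; 1(1) + 4 = 5; 5(1) - 21 = -16; (-16)(1) - 64 = -80; (-80)(1) + 80 = 0 → quotient x^3 + 5x^2 - 16x - 80, remainder 0.
Continue with the quotient x^3 + 5x^2 - 16x - 80 (candidates must divide 80; re-test x = 1 first in case it repeats).
Test x = 1: value = -90 ≠ 0.
Test x = -1: value = -60 ≠ 0.
Test x = 2: value = -84 ≠ 0.
Test x = -2: value = -36 ≠ 0.
Test x = 4: value = 0 ✓, so (x - 4) is a factor.
Synthetic division by (x - 4): bring down 1; 1(4) + 5 = 9; 9(4) - 16 = 20; 20(4) - 80 = 0 → quotient x^2 + 9x + 20, remainder 0.
Solve the quadratic x^2 + 9x + 20 = 0: discriminant = 9^2 - 4(1)(20) = 81 - 80 = 1.
sqrt(1) = 1, so x = (-9 ± 1)/2: x = -4 or x = -5.
Collecting all roots found:

x = -5, x = -4, x = 1, x = 4


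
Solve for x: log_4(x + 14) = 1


Convert to exponential form: x + 14 = 4^1 = 4
x = 4 - 14 = -10
Check: log_4(-10 + 14) = log_4(4) = log_4(4) = 1 ✓

x = -10


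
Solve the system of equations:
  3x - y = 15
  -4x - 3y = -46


Using Cramer's rule:
Determinant D = (3)(-3) - (-4)(-1) = -9 - 4 = -13
Dx = (15)(-3) - (-46)(-1) = -45 - 46 = -91
Dy = (3)(-46) - (-4)(15) = -138 + 60 = -78
x = Dx/D = -91/-13 = 7
y = Dy/D = -78/-13 = 6

x = 7, y = 6


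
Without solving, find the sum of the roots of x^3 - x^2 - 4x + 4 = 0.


By Vieta's formulas for x^3 + bx^2 + cx + d = 0:
  r1 + r2 + r3 = -b/a = 1
  r1*r2 + r1*r3 + r2*r3 = c/a = -4
  r1*r2*r3 = -d/a = -4


Sum = 1


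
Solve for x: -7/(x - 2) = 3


Multiply both sides by (x - 2): -7 = 3(x - 2)
Distribute: -7 = 3x - 6
3x = -7 + 6 = -1
x = -1/3

x = -1/3


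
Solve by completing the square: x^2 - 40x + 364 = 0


Start: x^2 - 40x + 364 = 0
Move constant: x^2 - 40x = -364
Half of -40 is -20, squared is 400
Add 400 to both sides: x^2 - 40x + 400 = 36
(x - 20)^2 = 36
x - 20 = ±6
x = 20 + 6 = 26 or x = 20 - 6 = 14

x = 14, x = 26


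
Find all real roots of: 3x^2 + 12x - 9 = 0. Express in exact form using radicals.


Using the quadratic formula: x = (-b ± sqrt(b^2 - 4ac)) / (2a)
Here a = 3, b = 12, c = -9
Discriminant = b^2 - 4ac = 12^2 - 4(3)(-9) = 144 + 108 = 252
Since discriminant = 252 > 0, there are two real roots.
x = (-12 ± 6*sqrt(7)) / 6
Simplifying: x = -2 ± sqrt(7)
Numerically: x ≈ 0.6458 or x ≈ -4.6458

x = -2 + sqrt(7) or x = -2 - sqrt(7)


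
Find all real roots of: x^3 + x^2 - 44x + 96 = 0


Let p(x) = x^3 + x^2 - 44x + 96. By the rational root theorem (leading coefficient 1), any rational root is an integer divisor of 96: try ±1, ±2, ... in turn.
Test x = 1: value = 54 ≠ 0.
Test x = -1: value = 140 ≠ 0.
Test x = 2: value = 20 ≠ 0.
Test x = -2: value = 180 ≠ 0.
Test x = 3: value = 0 ✓, so (x - 3) is a factor.
Synthetic division by (x - 3): bring down 1; 1(3) + 1 = 4; 4(3) - 44 = -32; (-32)(3) + 96 = 0 → quotient x^2 + 4x - 32, remainder 0.
Solve the quadratic x^2 + 4x - 32 = 0: discriminant = 4^2 - 4(1)(-32) = 16 + 128 = 144.
sqrt(144) = 12, so x = (-4 ± 12)/2: x = 4 or x = -8.

x = -8, x = 3, x = 4


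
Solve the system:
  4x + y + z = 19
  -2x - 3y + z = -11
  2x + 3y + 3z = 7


Using Cramer's rule. Expand each determinant along the first row.
D  = 4*[(-3)*3 - 1*3] - 1*[(-2)*3 - 1*2] + 1*[(-2)*3 - (-3)*2]
  = 4*(-12) - 1*(-8) + 1*(0) = -40
Dx = 19*[(-3)*3 - 1*3] - 1*[(-11)*3 - 1*7] + 1*[(-11)*3 - (-3)*7]
  = 19*(-12) - 1*(-40) + 1*(-12) = -200
Dy = 4*[(-11)*3 - 1*7] - 19*[(-2)*3 - 1*2] + 1*[(-2)*7 - (-11)*2]
  = 4*(-40) - 19*(-8) + 1*(8) = 0
Dz = 4*[(-3)*7 - (-11)*3] - 1*[(-2)*7 - (-11)*2] + 19*[(-2)*3 - (-3)*2]
  = 4*(12) - 1*(8) + 19*(0) = 40
x = Dx/D = -200/-40 = 5, y = Dy/D = 0/-40 = 0, z = Dz/D = 40/-40 = -1
Check eq1: (4)(5) + (1)(0) + (1)(-1) = 19 = 19 ✓
Check eq2: (-2)(5) + (-3)(0) + (1)(-1) = -11 = -11 ✓
Check eq3: (2)(5) + (3)(0) + (3)(-1) = 7 = 7 ✓

x = 5, y = 0, z = -1


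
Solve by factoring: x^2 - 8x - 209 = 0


We need two numbers that multiply to -209 and add to -8.
Those numbers are 11 and -19 (since 11 * (-19) = -209 and 11 + (-19) = -8).
So x^2 - 8x - 209 = (x + 11)(x - 19) = 0
Setting each factor to zero: x = -11 or x = 19

x = -11, x = 19


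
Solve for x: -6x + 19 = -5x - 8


Starting with: -6x + 19 = -5x - 8
Move all x terms to left: (-6 + 5)x = -8 - 19
Simplify: -x = -27
Divide both sides by -1: x = 27

x = 27


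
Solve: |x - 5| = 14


An absolute value equation |expr| = 14 gives two cases:
Case 1: x - 5 = 14
  x = 19, so x = 19
Case 2: x - 5 = -14
  x = -9, so x = -9

x = -9, x = 19


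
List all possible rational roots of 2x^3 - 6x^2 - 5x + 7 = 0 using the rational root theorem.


Rational root theorem: possible roots are ±p/q where:
  p divides the constant term (7): p ∈ {1, 7}
  q divides the leading coefficient (2): q ∈ {1, 2}

All possible rational roots: -7, -7/2, -1, -1/2, 1/2, 1, 7/2, 7

-7, -7/2, -1, -1/2, 1/2, 1, 7/2, 7


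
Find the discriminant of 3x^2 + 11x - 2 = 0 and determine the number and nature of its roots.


For ax^2 + bx + c = 0, discriminant D = b^2 - 4ac
Here a = 3, b = 11, c = -2
D = (11)^2 - 4(3)(-2) = 121 + 24 = 145

D = 145 > 0 but not a perfect square
The equation has 2 distinct real irrational roots.

Discriminant = 145, 2 distinct real irrational roots


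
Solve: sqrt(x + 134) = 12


Square both sides: x + 134 = 12^2 = 144
x = 144 - 134 = 10
x = 10
Check: sqrt(1*10 + 134) = sqrt(144) = 12 ✓

x = 10


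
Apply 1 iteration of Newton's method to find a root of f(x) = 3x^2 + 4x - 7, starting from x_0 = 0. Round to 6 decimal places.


Newton's method: x_(n+1) = x_n - f(x_n)/f'(x_n)
f(x) = 3x^2 + 4x - 7
f'(x) = 6x + 4

Iteration 1:
  f(0.000000) = -7.000000
  f'(0.000000) = 4.000000
  x_1 = 0.000000 - (-7.000000)/(4.000000) = 1.750000

x_1 = 1.750000


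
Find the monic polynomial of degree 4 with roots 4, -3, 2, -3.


A monic polynomial with roots 4, -3, 2, -3 is:
p(x) = (x - 4)(x + 3)(x - 2)(x + 3)
After multiplying by (x - 4): x - 4
After multiplying by (x + 3): x^2 - x - 12
After multiplying by (x - 2): x^3 - 3x^2 - 10x + 24
After multiplying by (x + 3): x^4 - 19x^2 - 6x + 72

x^4 - 19x^2 - 6x + 72


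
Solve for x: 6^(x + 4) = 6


Express both sides with the same base.
6 = 6^1
Since the bases match, equate exponents: x + 4 = 1
So x = 1 - (4) = -3

x = -3


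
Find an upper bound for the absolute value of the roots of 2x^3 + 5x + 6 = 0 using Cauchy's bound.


Cauchy's bound: all roots r satisfy |r| <= 1 + max(|a_i/a_n|) for i = 0,...,n-1
where a_n is the leading coefficient.

Coefficients: [2, 0, 5, 6]
Leading coefficient a_n = 2
Ratios |a_i/a_n|: 0, 5/2, 3
Maximum ratio: 3
Cauchy's bound: |r| <= 1 + 3 = 4

Upper bound = 4


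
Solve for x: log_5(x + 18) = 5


Convert to exponential form: x + 18 = 5^5 = 3125
x = 3125 - 18 = 3107
Check: log_5(3107 + 18) = log_5(3125) = log_5(3125) = 5 ✓

x = 3107


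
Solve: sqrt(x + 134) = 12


Square both sides: x + 134 = 12^2 = 144
x = 144 - 134 = 10
x = 10
Check: sqrt(1*10 + 134) = sqrt(144) = 12 ✓

x = 10


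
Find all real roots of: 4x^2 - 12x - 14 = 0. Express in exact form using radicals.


Using the quadratic formula: x = (-b ± sqrt(b^2 - 4ac)) / (2a)
Here a = 4, b = -12, c = -14
Discriminant = b^2 - 4ac = (-12)^2 - 4(4)(-14) = 144 + 224 = 368
Since discriminant = 368 > 0, there are two real roots.
x = (12 ± 4*sqrt(23)) / 8
Simplifying: x = (3 ± sqrt(23)) / 2
Numerically: x ≈ 3.8979 or x ≈ -0.8979

x = (3 + sqrt(23)) / 2 or x = (3 - sqrt(23)) / 2


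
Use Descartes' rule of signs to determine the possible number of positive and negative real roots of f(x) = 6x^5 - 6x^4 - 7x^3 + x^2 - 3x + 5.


Descartes' rule of signs:

For positive roots, count sign changes in f(x) = 6x^5 - 6x^4 - 7x^3 + x^2 - 3x + 5:
Signs of coefficients: +, -, -, +, -, +
Number of sign changes: 4
Possible positive real roots: 4, 2, 0

For negative roots, examine f(-x) = -6x^5 - 6x^4 + 7x^3 + x^2 + 3x + 5:
Signs of coefficients: -, -, +, +, +, +
Number of sign changes: 1
Possible negative real roots: 1

Positive roots: 4 or 2 or 0; Negative roots: 1


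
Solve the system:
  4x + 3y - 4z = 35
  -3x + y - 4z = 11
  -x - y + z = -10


Using Cramer's rule. Expand each determinant along the first row.
D  = 4*[1*1 - (-4)*(-1)] - 3*[(-3)*1 - (-4)*(-1)] + (-4)*[(-3)*(-1) - 1*(-1)]
  = 4*(-3) - 3*(-7) + (-4)*(4) = -7
Dx = 35*[1*1 - (-4)*(-1)] - 3*[11*1 - (-4)*(-10)] + (-4)*[11*(-1) - 1*(-10)]
  = 35*(-3) - 3*(-29) + (-4)*(-1) = -14
Dy = 4*[11*1 - (-4)*(-10)] - 35*[(-3)*1 - (-4)*(-1)] + (-4)*[(-3)*(-10) - 11*(-1)]
  = 4*(-29) - 35*(-7) + (-4)*(41) = -35
Dz = 4*[1*(-10) - 11*(-1)] - 3*[(-3)*(-10) - 11*(-1)] + 35*[(-3)*(-1) - 1*(-1)]
  = 4*(1) - 3*(41) + 35*(4) = 21
x = Dx/D = -14/-7 = 2, y = Dy/D = -35/-7 = 5, z = Dz/D = 21/-7 = -3
Check eq1: (4)(2) + (3)(5) + (-4)(-3) = 35 = 35 ✓
Check eq2: (-3)(2) + (1)(5) + (-4)(-3) = 11 = 11 ✓
Check eq3: (-1)(2) + (-1)(5) + (1)(-3) = -10 = -10 ✓

x = 2, y = 5, z = -3


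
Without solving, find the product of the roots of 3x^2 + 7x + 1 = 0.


By Vieta's formulas for ax^2 + bx + c = 0:
  Sum of roots = -b/a
  Product of roots = c/a

Here a = 3, b = 7, c = 1
Sum = -(7)/3 = -7/3
Product = 1/3 = 1/3

Product = 1/3


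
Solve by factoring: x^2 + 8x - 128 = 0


We need two numbers that multiply to -128 and add to 8.
Those numbers are -8 and 16 (since (-8) * 16 = -128 and (-8) + 16 = 8).
So x^2 + 8x - 128 = (x - 8)(x + 16) = 0
Setting each factor to zero: x = 8 or x = -16

x = -16, x = 8


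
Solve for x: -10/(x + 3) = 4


Multiply both sides by (x + 3): -10 = 4(x + 3)
Distribute: -10 = 4x + 12
4x = -10 - 12 = -22
x = -11/2

x = -11/2


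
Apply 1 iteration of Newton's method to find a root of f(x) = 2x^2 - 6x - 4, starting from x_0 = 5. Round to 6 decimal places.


Newton's method: x_(n+1) = x_n - f(x_n)/f'(x_n)
f(x) = 2x^2 - 6x - 4
f'(x) = 4x - 6

Iteration 1:
  f(5.000000) = 16.000000
  f'(5.000000) = 14.000000
  x_1 = 5.000000 - (16.000000)/(14.000000) = 3.857143

x_1 = 3.857143


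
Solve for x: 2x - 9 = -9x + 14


Starting with: 2x - 9 = -9x + 14
Move all x terms to left: (2 + 9)x = 14 + 9
Simplify: 11x = 23
Divide both sides by 11: x = 23/11

x = 23/11


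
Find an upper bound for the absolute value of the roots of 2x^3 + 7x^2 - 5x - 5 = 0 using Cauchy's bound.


Cauchy's bound: all roots r satisfy |r| <= 1 + max(|a_i/a_n|) for i = 0,...,n-1
where a_n is the leading coefficient.

Coefficients: [2, 7, -5, -5]
Leading coefficient a_n = 2
Ratios |a_i/a_n|: 7/2, 5/2, 5/2
Maximum ratio: 7/2
Cauchy's bound: |r| <= 1 + 7/2 = 9/2

Upper bound = 9/2


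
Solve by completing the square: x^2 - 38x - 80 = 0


Start: x^2 - 38x - 80 = 0
Move constant: x^2 - 38x = 80
Half of -38 is -19, squared is 361
Add 361 to both sides: x^2 - 38x + 361 = 441
(x - 19)^2 = 441
x - 19 = ±21
x = 19 + 21 = 40 or x = 19 - 21 = -2

x = -2, x = 40


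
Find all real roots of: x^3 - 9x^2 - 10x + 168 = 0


Let p(x) = x^3 - 9x^2 - 10x + 168. By the rational root theorem (leading coefficient 1), any rational root is an integer divisor of 168: try ±1, ±2, ... in turn.
Test x = 1: value = 150 ≠ 0.
Test x = -1: value = 168 ≠ 0.
Test x = 2: value = 120 ≠ 0.
Test x = -2: value = 144 ≠ 0.
Test x = 3: value = 84 ≠ 0.
Test x = -3: value = 90 ≠ 0.
Test x = 4: value = 48 ≠ 0.
Test x = -4: value = 0 ✓, so (x + 4) is a factor.
Synthetic division by (x + 4): bring down 1; 1(-4) - 9 = -13; (-13)(-4) - 10 = 42; 42(-4) + 168 = 0 → quotient x^2 - 13x + 42, remainder 0.
Solve the quadratic x^2 - 13x + 42 = 0: discriminant = (-13)^2 - 4(1)(42) = 169 - 168 = 1.
sqrt(1) = 1, so x = (13 ± 1)/2: x = 7 or x = 6.

x = -4, x = 6, x = 7


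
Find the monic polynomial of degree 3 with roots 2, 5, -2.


A monic polynomial with roots 2, 5, -2 is:
p(x) = (x - 2)(x - 5)(x + 2)
After multiplying by (x - 2): x - 2
After multiplying by (x - 5): x^2 - 7x + 10
After multiplying by (x + 2): x^3 - 5x^2 - 4x + 20

x^3 - 5x^2 - 4x + 20


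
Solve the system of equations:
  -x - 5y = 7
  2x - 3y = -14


Using Cramer's rule:
Determinant D = (-1)(-3) - (2)(-5) = 3 + 10 = 13
Dx = (7)(-3) - (-14)(-5) = -21 - 70 = -91
Dy = (-1)(-14) - (2)(7) = 14 - 14 = 0
x = Dx/D = -91/13 = -7
y = Dy/D = 0/13 = 0

x = -7, y = 0


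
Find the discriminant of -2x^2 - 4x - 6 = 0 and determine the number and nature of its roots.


For ax^2 + bx + c = 0, discriminant D = b^2 - 4ac
Here a = -2, b = -4, c = -6
D = (-4)^2 - 4(-2)(-6) = 16 - 48 = -32

D = -32 < 0
The equation has no real roots (2 complex conjugate roots).

Discriminant = -32, no real roots (2 complex conjugate roots)


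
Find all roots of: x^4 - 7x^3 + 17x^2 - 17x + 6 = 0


Let p(x) = x^4 - 7x^3 + 17x^2 - 17x + 6. By the rational root theorem (leading coefficient 1), any rational root is an integer divisor of 6: try ±1, ±2, ... in turn.
Test x = 1: value = 0 ✓, so (x - 1) is a factor.
Synthetic division by (x - 1): bring down 1; 1(1) - 7 = -6; (-6)(1) + 17 = 11; 11(1) - 17 = -6; (-6)(1) + 6 = 0 → quotient x^3 - 6x^2 + 11x - 6, remainder 0.
Continue with the quotient x^3 - 6x^2 + 11x - 6 (candidates must divide 6; re-test x = 1 first in case it repeats).
Test x = 1: value = 0 ✓, so (x - 1) is a factor.
Synthetic division by (x - 1): bring down 1; 1(1) - 6 = -5; (-5)(1) + 11 = 6; 6(1) - 6 = 0 → quotient x^2 - 5x + 6, remainder 0.
Solve the quadratic x^2 - 5x + 6 = 0: discriminant = (-5)^2 - 4(1)(6) = 25 - 24 = 1.
sqrt(1) = 1, so x = (5 ± 1)/2: x = 3 or x = 2.
Collecting all roots found:

x = 1 (multiplicity 2), x = 2, x = 3


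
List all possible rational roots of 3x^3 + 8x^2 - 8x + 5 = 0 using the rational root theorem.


Rational root theorem: possible roots are ±p/q where:
  p divides the constant term (5): p ∈ {1, 5}
  q divides the leading coefficient (3): q ∈ {1, 3}

All possible rational roots: -5, -5/3, -1, -1/3, 1/3, 1, 5/3, 5

-5, -5/3, -1, -1/3, 1/3, 1, 5/3, 5


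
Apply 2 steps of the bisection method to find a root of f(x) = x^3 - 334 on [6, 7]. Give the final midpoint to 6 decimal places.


f(x) = x^3 - 334
f(6) = -118 < 0
f(7) = 9 > 0

Step 1: midpoint = (6.000000 + 7.000000)/2 = 6.500000
  f(6.500000) = -59.375000
  f(mid) < 0, so root is in [6.500000, 7.000000]

Step 2: midpoint = (6.500000 + 7.000000)/2 = 6.750000
  f(6.750000) = -26.453125
  f(mid) < 0, so root is in [6.750000, 7.000000]

midpoint = 6.750000


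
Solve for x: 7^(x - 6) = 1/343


Express both sides with the same base.
1/343 = 7^(-3)
Since the bases match, equate exponents: x - 6 = -3
So x = -3 - (-6) = 3

x = 3


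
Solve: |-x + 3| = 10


An absolute value equation |expr| = 10 gives two cases:
Case 1: -x + 3 = 10
  -x = 7, so x = -7
Case 2: -x + 3 = -10
  -x = -13, so x = 13

x = -7, x = 13


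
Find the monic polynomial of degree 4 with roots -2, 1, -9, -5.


A monic polynomial with roots -2, 1, -9, -5 is:
p(x) = (x + 2)(x - 1)(x + 9)(x + 5)
After multiplying by (x + 2): x + 2
After multiplying by (x - 1): x^2 + x - 2
After multiplying by (x + 9): x^3 + 10x^2 + 7x - 18
After multiplying by (x + 5): x^4 + 15x^3 + 57x^2 + 17x - 90

x^4 + 15x^3 + 57x^2 + 17x - 90


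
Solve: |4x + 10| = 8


An absolute value equation |expr| = 8 gives two cases:
Case 1: 4x + 10 = 8
  4x = -2, so x = -1/2
Case 2: 4x + 10 = -8
  4x = -18, so x = -9/2

x = -9/2, x = -1/2


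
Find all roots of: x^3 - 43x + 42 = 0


Let p(x) = x^3 - 43x + 42. By the rational root theorem (leading coefficient 1), any rational root is an integer divisor of 42: try ±1, ±2, ... in turn.
Test x = 1: value = 0 ✓, so (x - 1) is a factor.
Synthetic division by (x - 1): bring down 1; 1(1) + 0 = 1; 1(1) - 43 = -42; (-42)(1) + 42 = 0 → quotient x^2 + x - 42, remainder 0.
Solve the quadratic x^2 + x - 42 = 0: discriminant = 1^2 - 4(1)(-42) = 1 + 168 = 169.
sqrt(169) = 13, so x = (-1 ± 13)/2: x = 6 or x = -7.
Collecting all roots found:

x = -7, x = 1, x = 6


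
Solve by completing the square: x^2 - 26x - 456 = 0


Start: x^2 - 26x - 456 = 0
Move constant: x^2 - 26x = 456
Half of -26 is -13, squared is 169
Add 169 to both sides: x^2 - 26x + 169 = 625
(x - 13)^2 = 625
x - 13 = ±25
x = 13 + 25 = 38 or x = 13 - 25 = -12

x = -12, x = 38


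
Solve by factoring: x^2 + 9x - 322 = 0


We need two numbers that multiply to -322 and add to 9.
Those numbers are -14 and 23 (since (-14) * 23 = -322 and (-14) + 23 = 9).
So x^2 + 9x - 322 = (x - 14)(x + 23) = 0
Setting each factor to zero: x = 14 or x = -23

x = -23, x = 14


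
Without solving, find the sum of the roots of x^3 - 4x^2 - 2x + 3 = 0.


By Vieta's formulas for x^3 + bx^2 + cx + d = 0:
  r1 + r2 + r3 = -b/a = 4
  r1*r2 + r1*r3 + r2*r3 = c/a = -2
  r1*r2*r3 = -d/a = -3


Sum = 4


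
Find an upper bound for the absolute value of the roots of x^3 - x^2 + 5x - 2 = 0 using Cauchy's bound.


Cauchy's bound: all roots r satisfy |r| <= 1 + max(|a_i/a_n|) for i = 0,...,n-1
where a_n is the leading coefficient.

Coefficients: [1, -1, 5, -2]
Leading coefficient a_n = 1
Ratios |a_i/a_n|: 1, 5, 2
Maximum ratio: 5
Cauchy's bound: |r| <= 1 + 5 = 6

Upper bound = 6
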